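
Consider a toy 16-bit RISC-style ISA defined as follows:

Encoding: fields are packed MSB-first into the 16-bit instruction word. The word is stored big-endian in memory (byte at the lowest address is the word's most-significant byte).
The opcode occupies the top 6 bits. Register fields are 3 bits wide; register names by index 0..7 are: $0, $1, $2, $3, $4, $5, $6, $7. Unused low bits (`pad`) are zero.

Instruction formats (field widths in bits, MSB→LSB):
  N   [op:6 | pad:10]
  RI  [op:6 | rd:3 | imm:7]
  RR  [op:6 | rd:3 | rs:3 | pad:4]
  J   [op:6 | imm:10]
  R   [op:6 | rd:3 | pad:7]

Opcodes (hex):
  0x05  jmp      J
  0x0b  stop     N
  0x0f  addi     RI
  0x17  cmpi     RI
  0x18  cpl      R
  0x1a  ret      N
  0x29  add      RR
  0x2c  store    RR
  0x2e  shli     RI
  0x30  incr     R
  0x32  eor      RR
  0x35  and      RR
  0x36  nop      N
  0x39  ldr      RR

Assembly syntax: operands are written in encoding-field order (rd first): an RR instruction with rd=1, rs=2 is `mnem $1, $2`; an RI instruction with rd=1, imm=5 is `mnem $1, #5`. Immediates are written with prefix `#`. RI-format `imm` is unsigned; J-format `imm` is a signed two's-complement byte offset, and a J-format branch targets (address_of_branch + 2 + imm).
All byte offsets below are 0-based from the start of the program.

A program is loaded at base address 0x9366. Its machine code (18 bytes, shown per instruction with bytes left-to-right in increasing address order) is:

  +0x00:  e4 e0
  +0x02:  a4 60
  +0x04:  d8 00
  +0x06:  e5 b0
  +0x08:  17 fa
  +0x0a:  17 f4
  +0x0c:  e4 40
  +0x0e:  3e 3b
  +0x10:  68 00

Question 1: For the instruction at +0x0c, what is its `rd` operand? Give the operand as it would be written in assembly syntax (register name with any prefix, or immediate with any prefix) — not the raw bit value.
$0

off 0x0c: read e4 40 as big → 0xe440
  opcode bits[15:10]=0x39: ldr/RR
  rd: (w>>7)&0x7=0x0 → $0
  rs: (w>>4)&0x7=0x4 → $4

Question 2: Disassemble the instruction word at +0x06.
ldr $3, $3

@+06  big-endian(e5 b0) = 0xe5b0
  top 6b → 0x39 → ldr [RR]
  rd@[9:7]=0x3 ⇒ $3
  rs@[6:4]=0x3 ⇒ $3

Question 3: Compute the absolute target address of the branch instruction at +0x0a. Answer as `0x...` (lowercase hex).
0x9366

+0x0a: 17 f4 ⇒ word 0x17f4 (big)
  opcode bits[15:10]=0x5: jmp/J
  imm@[9:0]=0x3f4 (s10→-12) ⇒ #-12
  target = base 0x9366 + off 0x0a + 2 + imm -12 = 0x9366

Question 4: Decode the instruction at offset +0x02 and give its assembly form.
+0x02: a4 60 ⇒ word 0xa460 (big)
  opcode bits[15:10]=0x29: add/RR
  rd: (w>>7)&0x7=0x0 → $0
  rs: (w>>4)&0x7=0x6 → $6

add $0, $6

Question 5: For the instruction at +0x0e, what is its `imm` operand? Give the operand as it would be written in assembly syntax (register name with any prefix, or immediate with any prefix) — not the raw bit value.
off 0x0e: read 3e 3b as big → 0x3e3b
  opcode bits[15:10]=0xf: addi/RI
  rd@[9:7]=0x4 ⇒ $4
  imm@[6:0]=0x3b ⇒ #59

#59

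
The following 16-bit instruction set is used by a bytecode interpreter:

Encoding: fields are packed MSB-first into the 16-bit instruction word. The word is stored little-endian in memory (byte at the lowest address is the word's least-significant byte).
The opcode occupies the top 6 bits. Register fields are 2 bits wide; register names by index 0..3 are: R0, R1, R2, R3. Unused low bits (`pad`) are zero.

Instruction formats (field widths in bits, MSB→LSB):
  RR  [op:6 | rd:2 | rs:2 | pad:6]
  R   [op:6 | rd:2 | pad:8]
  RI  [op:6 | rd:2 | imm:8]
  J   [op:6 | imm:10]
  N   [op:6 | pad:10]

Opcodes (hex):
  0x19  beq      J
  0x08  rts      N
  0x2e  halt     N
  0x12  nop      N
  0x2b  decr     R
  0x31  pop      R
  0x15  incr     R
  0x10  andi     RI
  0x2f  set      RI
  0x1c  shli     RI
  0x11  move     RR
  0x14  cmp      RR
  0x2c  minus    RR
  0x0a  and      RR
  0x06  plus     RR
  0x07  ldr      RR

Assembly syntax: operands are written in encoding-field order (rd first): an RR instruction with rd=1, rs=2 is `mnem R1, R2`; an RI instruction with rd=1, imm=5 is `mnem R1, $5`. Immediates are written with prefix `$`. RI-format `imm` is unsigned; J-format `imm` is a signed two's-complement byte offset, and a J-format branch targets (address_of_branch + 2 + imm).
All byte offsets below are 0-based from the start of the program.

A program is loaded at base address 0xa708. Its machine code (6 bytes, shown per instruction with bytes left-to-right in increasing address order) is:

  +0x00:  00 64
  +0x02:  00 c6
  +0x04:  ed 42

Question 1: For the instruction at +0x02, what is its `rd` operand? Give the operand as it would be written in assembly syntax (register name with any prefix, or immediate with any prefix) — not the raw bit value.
R2

[02] 00 c6 → 0xc600
  opcode bits[15:10]=0x31: pop/R
  [9:8] rd=2 = R2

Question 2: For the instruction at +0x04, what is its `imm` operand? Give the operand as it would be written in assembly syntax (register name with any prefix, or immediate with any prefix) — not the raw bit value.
@+04  little-endian(ed 42) = 0x42ed
  top 6b → 0x10 → andi [RI]
  rd@[9:8]=0x2 ⇒ R2
  imm@[7:0]=0xed ⇒ $237

$237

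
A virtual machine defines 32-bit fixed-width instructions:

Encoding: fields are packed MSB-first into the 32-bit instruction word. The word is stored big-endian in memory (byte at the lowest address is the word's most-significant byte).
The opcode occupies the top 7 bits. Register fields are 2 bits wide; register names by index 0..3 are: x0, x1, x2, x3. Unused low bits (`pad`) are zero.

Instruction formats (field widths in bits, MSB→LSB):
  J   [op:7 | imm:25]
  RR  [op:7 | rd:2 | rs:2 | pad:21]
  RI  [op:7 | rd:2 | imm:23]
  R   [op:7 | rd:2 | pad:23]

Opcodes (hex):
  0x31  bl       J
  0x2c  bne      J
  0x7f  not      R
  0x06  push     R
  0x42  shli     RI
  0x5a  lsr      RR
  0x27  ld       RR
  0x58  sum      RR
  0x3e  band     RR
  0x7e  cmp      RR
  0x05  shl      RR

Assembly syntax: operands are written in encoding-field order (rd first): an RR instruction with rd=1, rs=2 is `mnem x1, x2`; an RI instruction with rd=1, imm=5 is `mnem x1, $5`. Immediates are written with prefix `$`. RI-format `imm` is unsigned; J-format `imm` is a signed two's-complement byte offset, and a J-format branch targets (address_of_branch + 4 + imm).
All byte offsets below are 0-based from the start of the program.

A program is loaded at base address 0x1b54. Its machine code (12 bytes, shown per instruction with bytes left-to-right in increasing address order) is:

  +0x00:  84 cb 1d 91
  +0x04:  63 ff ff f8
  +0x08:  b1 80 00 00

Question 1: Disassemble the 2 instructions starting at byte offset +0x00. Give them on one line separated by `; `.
+0x00: 84 cb 1d 91 ⇒ word 0x84cb1d91 (big)
  top 7b → 0x42 → shli [RI]
  rd: (w>>23)&0x3=0x1 → x1
  imm: (w>>0)&0x7fffff=0x4b1d91 → $4922769
+0x04: 63 ff ff f8 ⇒ word 0x63fffff8 (big)
  top 7b → 0x31 → bl [J]
  imm: (w>>0)&0x1ffffff=0x1fffff8 (s25→-8) → $-8

shli x1, $4922769; bl $-8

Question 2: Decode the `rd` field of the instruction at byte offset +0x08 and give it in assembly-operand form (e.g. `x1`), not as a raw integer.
+0x08: b1 80 00 00 ⇒ word 0xb1800000 (big)
  opcode bits[31:25]=0x58: sum/RR
  rd@[24:23]=0x3 ⇒ x3
  rs@[22:21]=0x0 ⇒ x0

x3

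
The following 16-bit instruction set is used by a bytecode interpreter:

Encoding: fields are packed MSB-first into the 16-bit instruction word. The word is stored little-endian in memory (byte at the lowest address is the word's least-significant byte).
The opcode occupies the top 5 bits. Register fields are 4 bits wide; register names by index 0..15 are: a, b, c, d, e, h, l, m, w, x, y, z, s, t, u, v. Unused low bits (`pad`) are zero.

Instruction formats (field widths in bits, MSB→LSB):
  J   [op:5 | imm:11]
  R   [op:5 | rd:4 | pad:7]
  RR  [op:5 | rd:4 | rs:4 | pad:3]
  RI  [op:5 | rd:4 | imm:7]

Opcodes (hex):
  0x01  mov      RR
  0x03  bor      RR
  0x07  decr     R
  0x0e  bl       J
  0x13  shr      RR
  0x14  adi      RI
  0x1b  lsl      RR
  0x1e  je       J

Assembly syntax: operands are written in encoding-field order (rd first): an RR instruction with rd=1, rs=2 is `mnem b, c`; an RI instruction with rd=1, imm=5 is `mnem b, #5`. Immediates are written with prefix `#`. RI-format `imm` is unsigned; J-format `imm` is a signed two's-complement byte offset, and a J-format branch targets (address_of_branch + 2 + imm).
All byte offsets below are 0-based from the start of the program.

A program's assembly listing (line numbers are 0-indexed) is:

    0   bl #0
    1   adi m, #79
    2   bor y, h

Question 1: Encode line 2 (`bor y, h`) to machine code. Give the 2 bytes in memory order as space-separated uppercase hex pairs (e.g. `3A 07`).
line 2 (bor): pack op=0x3:5|rd=10:4|rs=5:4|pad=0:3 = 0x1d28; little→ 28 1d

28 1D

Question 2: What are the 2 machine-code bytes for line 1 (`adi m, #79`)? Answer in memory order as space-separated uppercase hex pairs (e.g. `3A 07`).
CF A3

1. adi fields op=0x14:5|rd=7:4|imm=79:7 → word a3cfh → cf a3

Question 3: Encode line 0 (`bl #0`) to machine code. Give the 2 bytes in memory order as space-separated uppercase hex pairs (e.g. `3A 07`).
00 70

L0: bl op=0xe:5|imm=0:11 ⇒ 0x7000 ⇒ little 00 70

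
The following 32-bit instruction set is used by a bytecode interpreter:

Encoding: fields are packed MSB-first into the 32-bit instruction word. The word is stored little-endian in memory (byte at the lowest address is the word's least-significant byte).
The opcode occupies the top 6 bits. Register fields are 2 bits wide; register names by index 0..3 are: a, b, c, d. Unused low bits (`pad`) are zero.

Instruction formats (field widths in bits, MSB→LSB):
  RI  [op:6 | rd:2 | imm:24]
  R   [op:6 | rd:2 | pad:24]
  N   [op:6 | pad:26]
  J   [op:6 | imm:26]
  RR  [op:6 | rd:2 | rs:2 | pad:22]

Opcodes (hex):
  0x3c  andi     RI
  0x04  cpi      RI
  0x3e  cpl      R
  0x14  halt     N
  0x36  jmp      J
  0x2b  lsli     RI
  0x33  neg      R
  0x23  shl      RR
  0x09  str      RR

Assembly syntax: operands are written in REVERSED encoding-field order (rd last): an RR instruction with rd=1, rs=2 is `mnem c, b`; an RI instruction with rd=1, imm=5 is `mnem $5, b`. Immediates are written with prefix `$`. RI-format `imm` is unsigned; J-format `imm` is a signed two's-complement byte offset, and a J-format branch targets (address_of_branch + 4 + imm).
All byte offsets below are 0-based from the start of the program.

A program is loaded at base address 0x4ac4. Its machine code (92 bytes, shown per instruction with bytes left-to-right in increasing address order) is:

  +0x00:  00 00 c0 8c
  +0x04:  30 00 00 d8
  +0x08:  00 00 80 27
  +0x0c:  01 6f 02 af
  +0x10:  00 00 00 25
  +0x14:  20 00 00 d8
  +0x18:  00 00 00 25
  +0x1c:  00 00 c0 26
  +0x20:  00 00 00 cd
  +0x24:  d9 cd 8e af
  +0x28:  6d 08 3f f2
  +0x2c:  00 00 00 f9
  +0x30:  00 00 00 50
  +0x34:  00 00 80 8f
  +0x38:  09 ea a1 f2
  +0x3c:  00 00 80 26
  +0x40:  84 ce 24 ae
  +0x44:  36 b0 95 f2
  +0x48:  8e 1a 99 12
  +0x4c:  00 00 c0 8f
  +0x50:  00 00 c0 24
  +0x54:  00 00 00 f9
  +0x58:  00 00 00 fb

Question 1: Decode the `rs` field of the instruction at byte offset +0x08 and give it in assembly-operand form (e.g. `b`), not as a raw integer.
+0x08: 00 00 80 27 ⇒ word 0x27800000 (little)
  op=0x27800000>>26=0x9 ⇒ str (RR)
  rd@[25:24]=0x3 ⇒ d
  rs@[23:22]=0x2 ⇒ c

c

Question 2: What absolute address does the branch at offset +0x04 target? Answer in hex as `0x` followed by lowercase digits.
[04] 30 00 00 d8 → 0xd8000030
  opcode bits[31:26]=0x36: jmp/J
  [25:0] imm=48 = $48
  target = base 0x4ac4 + off 0x04 + 4 + imm 48 = 0x4afc

0x4afc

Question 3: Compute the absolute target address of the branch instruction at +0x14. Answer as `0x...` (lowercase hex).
0x4afc

off 0x14: read 20 00 00 d8 as little → 0xd8000020
  opcode bits[31:26]=0x36: jmp/J
  imm@[25:0]=0x20 ⇒ $32
  target = base 0x4ac4 + off 0x14 + 4 + imm 32 = 0x4afc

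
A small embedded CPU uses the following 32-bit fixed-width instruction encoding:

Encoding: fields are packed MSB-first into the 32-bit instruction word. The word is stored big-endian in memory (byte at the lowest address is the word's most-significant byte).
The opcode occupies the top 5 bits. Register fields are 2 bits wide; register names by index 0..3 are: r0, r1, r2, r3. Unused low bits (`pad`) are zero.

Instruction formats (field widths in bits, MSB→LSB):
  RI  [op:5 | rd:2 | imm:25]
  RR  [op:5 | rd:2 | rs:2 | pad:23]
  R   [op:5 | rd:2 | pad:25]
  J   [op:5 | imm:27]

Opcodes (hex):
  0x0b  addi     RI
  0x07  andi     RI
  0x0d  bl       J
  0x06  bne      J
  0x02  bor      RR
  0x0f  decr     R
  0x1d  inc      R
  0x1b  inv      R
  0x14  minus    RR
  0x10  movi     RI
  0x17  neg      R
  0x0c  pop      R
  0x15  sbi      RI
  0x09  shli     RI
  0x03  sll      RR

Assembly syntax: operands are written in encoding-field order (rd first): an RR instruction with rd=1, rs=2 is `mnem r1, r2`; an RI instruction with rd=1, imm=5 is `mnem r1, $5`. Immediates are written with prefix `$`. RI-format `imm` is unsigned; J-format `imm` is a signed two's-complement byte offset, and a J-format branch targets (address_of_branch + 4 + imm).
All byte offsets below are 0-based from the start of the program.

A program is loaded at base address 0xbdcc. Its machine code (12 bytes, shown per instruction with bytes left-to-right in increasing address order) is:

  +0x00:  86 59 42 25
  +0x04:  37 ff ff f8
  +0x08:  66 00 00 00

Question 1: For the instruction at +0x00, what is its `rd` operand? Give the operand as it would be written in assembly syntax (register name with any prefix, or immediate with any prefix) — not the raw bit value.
@+00  big-endian(86 59 42 25) = 0x86594225
  opcode bits[31:27]=0x10: movi/RI
  rd@[26:25]=0x3 ⇒ r3
  imm@[24:0]=0x594225 ⇒ $5849637

r3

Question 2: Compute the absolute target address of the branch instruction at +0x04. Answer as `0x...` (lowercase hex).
0xbdcc

@+04  big-endian(37 ff ff f8) = 0x37fffff8
  top 5b → 0x6 → bne [J]
  imm: (w>>0)&0x7ffffff=0x7fffff8 (s27→-8) → $-8
  target = base 0xbdcc + off 0x04 + 4 + imm -8 = 0xbdcc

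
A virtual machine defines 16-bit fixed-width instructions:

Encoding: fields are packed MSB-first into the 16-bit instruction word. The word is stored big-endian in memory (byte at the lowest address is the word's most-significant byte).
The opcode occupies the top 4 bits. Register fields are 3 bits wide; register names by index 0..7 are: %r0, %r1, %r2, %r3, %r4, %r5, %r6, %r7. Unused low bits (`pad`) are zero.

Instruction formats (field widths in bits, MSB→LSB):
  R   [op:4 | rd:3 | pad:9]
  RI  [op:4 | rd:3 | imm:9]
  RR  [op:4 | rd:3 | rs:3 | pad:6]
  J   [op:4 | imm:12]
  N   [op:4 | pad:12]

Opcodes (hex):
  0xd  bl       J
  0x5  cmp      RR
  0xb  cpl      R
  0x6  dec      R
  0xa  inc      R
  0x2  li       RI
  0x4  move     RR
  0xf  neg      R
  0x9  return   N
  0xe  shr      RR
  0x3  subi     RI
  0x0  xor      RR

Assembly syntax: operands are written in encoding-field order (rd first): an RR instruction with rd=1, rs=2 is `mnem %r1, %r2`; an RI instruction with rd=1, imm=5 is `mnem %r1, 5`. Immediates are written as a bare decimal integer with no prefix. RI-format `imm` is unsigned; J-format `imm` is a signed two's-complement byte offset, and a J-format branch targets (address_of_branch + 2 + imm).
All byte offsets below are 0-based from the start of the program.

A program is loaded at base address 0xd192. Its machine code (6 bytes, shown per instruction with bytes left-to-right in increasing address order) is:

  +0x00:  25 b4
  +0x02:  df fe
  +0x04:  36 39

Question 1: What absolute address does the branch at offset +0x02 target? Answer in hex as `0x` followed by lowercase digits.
0xd194

+0x02: df fe ⇒ word 0xdffe (big)
  top 4b → 0xd → bl [J]
  imm@[11:0]=0xffe (s12→-2) ⇒ -2
  target = base 0xd192 + off 0x02 + 2 + imm -2 = 0xd194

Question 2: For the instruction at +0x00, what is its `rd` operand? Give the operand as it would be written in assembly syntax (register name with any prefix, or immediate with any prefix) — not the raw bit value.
%r2

off 0x00: read 25 b4 as big → 0x25b4
  top 4b → 0x2 → li [RI]
  [11:9] rd=2 = %r2
  [8:0] imm=436 = 436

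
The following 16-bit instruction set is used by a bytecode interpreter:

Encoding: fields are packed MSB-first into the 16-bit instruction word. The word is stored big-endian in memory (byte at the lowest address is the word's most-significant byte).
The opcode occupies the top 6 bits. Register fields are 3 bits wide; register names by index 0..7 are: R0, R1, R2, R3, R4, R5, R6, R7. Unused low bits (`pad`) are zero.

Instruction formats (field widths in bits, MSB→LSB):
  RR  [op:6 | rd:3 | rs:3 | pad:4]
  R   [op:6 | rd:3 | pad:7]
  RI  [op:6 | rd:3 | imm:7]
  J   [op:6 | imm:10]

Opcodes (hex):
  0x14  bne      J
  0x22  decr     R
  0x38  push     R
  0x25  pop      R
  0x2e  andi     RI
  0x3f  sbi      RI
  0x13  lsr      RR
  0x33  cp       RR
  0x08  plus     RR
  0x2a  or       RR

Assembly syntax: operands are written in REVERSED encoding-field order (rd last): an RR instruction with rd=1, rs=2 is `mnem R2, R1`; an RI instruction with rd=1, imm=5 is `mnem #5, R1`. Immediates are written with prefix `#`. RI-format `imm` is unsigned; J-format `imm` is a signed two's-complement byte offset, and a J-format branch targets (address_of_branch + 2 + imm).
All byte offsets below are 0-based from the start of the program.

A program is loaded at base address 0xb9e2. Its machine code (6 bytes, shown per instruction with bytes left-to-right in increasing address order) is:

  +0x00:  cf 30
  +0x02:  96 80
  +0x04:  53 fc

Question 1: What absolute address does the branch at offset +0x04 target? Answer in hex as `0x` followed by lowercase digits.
0xb9e4

@+04  big-endian(53 fc) = 0x53fc
  op=0x53fc>>10=0x14 ⇒ bne (J)
  imm@[9:0]=0x3fc (s10→-4) ⇒ #-4
  target = base 0xb9e2 + off 0x04 + 2 + imm -4 = 0xb9e4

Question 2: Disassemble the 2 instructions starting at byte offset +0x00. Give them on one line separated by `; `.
cp R3, R6; pop R5

off 0x00: read cf 30 as big → 0xcf30
  op=0xcf30>>10=0x33 ⇒ cp (RR)
  [9:7] rd=6 = R6
  [6:4] rs=3 = R3
off 0x02: read 96 80 as big → 0x9680
  op=0x9680>>10=0x25 ⇒ pop (R)
  [9:7] rd=5 = R5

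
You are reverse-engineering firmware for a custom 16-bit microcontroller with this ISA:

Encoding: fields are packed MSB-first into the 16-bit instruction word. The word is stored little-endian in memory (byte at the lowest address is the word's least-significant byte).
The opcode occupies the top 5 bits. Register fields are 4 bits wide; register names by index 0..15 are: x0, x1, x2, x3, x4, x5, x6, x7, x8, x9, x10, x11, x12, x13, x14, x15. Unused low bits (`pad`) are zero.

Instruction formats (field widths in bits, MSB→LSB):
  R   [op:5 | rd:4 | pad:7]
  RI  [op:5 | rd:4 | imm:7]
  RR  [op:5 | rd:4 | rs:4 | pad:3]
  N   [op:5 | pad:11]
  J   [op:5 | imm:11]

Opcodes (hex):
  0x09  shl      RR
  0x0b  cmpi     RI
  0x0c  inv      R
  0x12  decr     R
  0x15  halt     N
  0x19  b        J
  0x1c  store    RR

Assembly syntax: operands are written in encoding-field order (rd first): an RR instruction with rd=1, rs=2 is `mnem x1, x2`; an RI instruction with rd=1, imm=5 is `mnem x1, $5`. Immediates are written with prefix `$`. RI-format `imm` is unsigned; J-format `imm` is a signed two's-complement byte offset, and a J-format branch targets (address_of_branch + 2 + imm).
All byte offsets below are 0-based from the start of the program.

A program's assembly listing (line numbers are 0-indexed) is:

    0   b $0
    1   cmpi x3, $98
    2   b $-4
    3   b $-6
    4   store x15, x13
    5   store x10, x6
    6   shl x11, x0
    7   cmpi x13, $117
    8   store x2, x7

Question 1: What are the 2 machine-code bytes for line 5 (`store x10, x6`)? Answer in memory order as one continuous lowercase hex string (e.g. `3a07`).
line 5 (store): pack op=0x1c:5|rd=10:4|rs=6:4|pad=0:3 = 0xe530; little→ 30 e5

30e5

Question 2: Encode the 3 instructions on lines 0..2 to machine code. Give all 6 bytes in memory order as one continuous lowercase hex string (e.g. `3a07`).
00c8e259fccf

L0: b op=0x19:5|imm=0:11 ⇒ 0xc800 ⇒ little 00 c8
L1: cmpi op=0xb:5|rd=3:4|imm=98:7 ⇒ 0x59e2 ⇒ little e2 59
L2: b op=0x19:5|imm=-4:11 ⇒ 0xcffc ⇒ little fc cf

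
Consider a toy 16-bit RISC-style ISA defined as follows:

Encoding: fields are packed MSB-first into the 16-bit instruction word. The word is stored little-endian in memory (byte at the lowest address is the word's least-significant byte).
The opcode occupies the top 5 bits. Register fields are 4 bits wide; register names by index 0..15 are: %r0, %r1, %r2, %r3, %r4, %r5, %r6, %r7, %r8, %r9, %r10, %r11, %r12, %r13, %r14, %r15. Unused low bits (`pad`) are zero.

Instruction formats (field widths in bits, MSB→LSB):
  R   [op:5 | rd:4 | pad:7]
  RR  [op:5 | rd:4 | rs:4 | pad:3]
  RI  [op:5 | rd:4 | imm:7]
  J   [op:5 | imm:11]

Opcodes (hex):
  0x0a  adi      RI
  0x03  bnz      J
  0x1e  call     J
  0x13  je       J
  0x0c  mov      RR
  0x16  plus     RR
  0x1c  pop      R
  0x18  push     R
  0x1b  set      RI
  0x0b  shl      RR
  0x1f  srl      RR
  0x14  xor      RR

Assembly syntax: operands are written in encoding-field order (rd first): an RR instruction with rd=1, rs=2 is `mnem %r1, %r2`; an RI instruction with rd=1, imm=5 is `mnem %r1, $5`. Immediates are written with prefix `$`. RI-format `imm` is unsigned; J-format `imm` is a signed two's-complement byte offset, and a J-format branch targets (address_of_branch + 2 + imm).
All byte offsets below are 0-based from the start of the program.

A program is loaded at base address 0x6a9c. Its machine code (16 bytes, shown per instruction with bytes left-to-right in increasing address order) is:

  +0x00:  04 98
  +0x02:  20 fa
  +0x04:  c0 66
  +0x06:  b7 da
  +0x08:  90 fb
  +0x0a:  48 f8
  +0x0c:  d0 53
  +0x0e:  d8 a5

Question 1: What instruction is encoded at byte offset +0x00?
je $4

off 0x00: read 04 98 as little → 0x9804
  op=0x9804>>11=0x13 ⇒ je (J)
  [10:0] imm=4 = $4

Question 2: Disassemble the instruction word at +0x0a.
off 0x0a: read 48 f8 as little → 0xf848
  op=0xf848>>11=0x1f ⇒ srl (RR)
  rd@[10:7]=0x0 ⇒ %r0
  rs@[6:3]=0x9 ⇒ %r9

srl %r0, %r9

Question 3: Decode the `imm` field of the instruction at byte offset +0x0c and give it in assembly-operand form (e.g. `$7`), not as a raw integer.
+0x0c: d0 53 ⇒ word 0x53d0 (little)
  top 5b → 0xa → adi [RI]
  rd: (w>>7)&0xf=0x7 → %r7
  imm: (w>>0)&0x7f=0x50 → $80

$80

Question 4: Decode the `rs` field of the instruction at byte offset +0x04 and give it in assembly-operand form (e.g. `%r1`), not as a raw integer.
[04] c0 66 → 0x66c0
  opcode bits[15:11]=0xc: mov/RR
  rd: (w>>7)&0xf=0xd → %r13
  rs: (w>>3)&0xf=0x8 → %r8

%r8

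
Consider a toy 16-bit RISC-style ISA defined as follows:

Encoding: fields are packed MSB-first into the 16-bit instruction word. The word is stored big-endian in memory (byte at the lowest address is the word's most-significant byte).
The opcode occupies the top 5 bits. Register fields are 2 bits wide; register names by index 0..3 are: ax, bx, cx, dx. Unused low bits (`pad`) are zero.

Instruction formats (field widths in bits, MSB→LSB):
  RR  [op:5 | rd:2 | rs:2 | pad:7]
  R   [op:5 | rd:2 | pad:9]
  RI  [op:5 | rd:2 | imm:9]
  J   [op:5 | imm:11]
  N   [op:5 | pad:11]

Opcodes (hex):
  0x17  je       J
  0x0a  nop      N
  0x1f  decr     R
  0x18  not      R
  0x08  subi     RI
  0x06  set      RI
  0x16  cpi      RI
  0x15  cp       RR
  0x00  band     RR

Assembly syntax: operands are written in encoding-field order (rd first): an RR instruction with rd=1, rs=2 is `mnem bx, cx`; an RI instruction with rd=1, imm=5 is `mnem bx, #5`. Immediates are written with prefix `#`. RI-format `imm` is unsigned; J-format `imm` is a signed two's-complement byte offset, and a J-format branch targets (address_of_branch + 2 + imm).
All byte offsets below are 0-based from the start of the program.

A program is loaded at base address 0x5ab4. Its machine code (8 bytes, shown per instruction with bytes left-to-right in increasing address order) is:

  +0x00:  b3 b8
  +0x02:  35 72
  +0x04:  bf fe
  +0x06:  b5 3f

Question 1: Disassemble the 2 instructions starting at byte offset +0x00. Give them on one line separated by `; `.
cpi bx, #440; set cx, #370

[00] b3 b8 → 0xb3b8
  top 5b → 0x16 → cpi [RI]
  rd: (w>>9)&0x3=0x1 → bx
  imm: (w>>0)&0x1ff=0x1b8 → #440
[02] 35 72 → 0x3572
  top 5b → 0x6 → set [RI]
  rd: (w>>9)&0x3=0x2 → cx
  imm: (w>>0)&0x1ff=0x172 → #370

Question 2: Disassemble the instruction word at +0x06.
+0x06: b5 3f ⇒ word 0xb53f (big)
  top 5b → 0x16 → cpi [RI]
  [10:9] rd=2 = cx
  [8:0] imm=319 = #319

cpi cx, #319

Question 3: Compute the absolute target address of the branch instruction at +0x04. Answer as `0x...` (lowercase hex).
0x5ab8

off 0x04: read bf fe as big → 0xbffe
  op=0xbffe>>11=0x17 ⇒ je (J)
  imm: (w>>0)&0x7ff=0x7fe (s11→-2) → #-2
  target = base 0x5ab4 + off 0x04 + 2 + imm -2 = 0x5ab8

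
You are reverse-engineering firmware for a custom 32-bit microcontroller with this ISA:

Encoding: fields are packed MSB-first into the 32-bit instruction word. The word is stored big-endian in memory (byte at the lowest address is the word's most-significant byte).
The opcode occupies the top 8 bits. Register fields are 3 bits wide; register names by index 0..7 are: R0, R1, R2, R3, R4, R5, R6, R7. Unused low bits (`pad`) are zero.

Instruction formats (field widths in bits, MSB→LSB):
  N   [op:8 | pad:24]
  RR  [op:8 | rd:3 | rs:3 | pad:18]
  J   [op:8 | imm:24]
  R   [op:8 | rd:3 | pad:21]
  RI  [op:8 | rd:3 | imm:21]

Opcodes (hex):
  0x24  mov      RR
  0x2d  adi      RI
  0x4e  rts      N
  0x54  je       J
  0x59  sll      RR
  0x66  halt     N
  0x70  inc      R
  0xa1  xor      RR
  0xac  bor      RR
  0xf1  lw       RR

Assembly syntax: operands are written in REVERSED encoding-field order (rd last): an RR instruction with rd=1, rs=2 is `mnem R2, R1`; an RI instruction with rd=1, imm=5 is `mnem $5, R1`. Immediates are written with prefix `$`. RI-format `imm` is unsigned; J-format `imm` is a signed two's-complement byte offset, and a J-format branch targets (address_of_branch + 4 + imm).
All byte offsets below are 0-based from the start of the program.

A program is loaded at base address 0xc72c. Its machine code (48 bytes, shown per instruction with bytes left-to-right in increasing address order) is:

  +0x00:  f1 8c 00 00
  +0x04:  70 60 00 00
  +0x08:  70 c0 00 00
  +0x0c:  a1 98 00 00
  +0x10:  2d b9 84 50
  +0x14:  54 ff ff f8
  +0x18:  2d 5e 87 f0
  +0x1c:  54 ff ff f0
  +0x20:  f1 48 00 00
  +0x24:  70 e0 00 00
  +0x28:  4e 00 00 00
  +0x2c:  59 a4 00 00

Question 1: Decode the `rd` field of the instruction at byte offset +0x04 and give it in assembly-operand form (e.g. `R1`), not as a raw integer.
R3

[04] 70 60 00 00 → 0x70600000
  top 8b → 0x70 → inc [R]
  [23:21] rd=3 = R3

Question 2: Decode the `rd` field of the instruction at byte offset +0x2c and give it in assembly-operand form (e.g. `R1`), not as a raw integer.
R5

+0x2c: 59 a4 00 00 ⇒ word 0x59a40000 (big)
  opcode bits[31:24]=0x59: sll/RR
  [23:21] rd=5 = R5
  [20:18] rs=1 = R1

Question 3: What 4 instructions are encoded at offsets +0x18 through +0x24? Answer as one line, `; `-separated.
[18] 2d 5e 87 f0 → 0x2d5e87f0
  op=0x2d5e87f0>>24=0x2d ⇒ adi (RI)
  rd: (w>>21)&0x7=0x2 → R2
  imm: (w>>0)&0x1fffff=0x1e87f0 → $2000880
[1c] 54 ff ff f0 → 0x54fffff0
  op=0x54fffff0>>24=0x54 ⇒ je (J)
  imm: (w>>0)&0xffffff=0xfffff0 (s24→-16) → $-16
[20] f1 48 00 00 → 0xf1480000
  op=0xf1480000>>24=0xf1 ⇒ lw (RR)
  rd: (w>>21)&0x7=0x2 → R2
  rs: (w>>18)&0x7=0x2 → R2
[24] 70 e0 00 00 → 0x70e00000
  op=0x70e00000>>24=0x70 ⇒ inc (R)
  rd: (w>>21)&0x7=0x7 → R7

adi $2000880, R2; je $-16; lw R2, R2; inc R7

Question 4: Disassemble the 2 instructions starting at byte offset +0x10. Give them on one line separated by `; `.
@+10  big-endian(2d b9 84 50) = 0x2db98450
  op=0x2db98450>>24=0x2d ⇒ adi (RI)
  [23:21] rd=5 = R5
  [20:0] imm=1672272 = $1672272
@+14  big-endian(54 ff ff f8) = 0x54fffff8
  op=0x54fffff8>>24=0x54 ⇒ je (J)
  [23:0] imm=16777208 (s24→-8) = $-8

adi $1672272, R5; je $-8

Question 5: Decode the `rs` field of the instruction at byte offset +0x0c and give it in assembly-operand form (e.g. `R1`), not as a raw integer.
R6

@+0c  big-endian(a1 98 00 00) = 0xa1980000
  top 8b → 0xa1 → xor [RR]
  rd: (w>>21)&0x7=0x4 → R4
  rs: (w>>18)&0x7=0x6 → R6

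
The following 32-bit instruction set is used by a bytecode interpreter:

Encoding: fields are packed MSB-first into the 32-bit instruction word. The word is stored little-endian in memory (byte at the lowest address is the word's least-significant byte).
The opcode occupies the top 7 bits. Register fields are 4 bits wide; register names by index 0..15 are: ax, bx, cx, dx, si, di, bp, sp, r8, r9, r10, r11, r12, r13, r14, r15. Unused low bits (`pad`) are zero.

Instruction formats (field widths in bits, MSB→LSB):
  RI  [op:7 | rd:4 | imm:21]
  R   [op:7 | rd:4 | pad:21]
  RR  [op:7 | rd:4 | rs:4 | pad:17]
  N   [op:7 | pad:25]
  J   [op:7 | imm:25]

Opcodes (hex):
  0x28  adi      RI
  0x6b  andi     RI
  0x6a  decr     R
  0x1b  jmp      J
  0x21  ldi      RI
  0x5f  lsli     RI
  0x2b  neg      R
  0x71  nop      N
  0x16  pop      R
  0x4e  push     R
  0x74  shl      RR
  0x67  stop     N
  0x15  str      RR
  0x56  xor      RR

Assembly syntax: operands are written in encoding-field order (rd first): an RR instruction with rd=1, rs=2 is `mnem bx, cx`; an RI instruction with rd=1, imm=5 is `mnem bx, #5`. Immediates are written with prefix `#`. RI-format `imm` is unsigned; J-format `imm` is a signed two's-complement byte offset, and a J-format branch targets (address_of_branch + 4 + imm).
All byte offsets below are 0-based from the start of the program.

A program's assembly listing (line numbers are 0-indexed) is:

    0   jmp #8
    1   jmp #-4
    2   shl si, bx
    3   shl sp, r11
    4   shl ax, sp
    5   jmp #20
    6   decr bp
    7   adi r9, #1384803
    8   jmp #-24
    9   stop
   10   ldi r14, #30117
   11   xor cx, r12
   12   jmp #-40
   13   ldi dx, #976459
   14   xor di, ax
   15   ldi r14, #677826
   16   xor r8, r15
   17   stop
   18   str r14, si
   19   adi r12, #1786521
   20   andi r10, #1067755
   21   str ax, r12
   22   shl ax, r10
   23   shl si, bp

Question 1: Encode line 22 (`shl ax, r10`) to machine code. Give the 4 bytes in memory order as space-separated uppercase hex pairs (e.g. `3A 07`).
L22: shl op=0x74:7|rd=0:4|rs=10:4|pad=0:17 ⇒ 0xe8140000 ⇒ little 00 00 14 e8

00 00 14 E8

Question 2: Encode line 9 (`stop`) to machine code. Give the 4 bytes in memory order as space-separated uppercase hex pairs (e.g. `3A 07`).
9. stop fields op=0x67:7|pad=0:25 → word ce000000h → 00 00 00 ce

00 00 00 CE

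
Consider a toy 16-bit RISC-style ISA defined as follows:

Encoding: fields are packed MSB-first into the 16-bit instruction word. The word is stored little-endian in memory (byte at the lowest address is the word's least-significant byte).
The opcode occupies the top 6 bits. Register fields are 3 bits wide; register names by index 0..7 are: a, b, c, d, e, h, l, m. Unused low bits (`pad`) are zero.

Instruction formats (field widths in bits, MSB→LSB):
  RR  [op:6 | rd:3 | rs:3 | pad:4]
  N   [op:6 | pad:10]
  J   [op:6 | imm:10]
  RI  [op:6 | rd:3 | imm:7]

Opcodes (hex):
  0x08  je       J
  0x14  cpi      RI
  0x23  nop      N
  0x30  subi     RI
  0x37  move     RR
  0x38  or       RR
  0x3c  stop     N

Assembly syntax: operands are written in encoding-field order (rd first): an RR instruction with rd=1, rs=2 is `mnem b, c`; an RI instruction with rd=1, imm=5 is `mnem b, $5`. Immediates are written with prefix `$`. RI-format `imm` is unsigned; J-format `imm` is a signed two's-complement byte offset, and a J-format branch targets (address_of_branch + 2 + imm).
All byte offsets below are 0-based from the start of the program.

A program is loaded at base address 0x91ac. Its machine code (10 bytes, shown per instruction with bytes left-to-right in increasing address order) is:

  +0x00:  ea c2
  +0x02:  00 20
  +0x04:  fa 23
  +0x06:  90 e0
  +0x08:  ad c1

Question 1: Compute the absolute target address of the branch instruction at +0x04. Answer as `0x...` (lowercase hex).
0x91ac

off 0x04: read fa 23 as little → 0x23fa
  top 6b → 0x8 → je [J]
  imm: (w>>0)&0x3ff=0x3fa (s10→-6) → $-6
  target = base 0x91ac + off 0x04 + 2 + imm -6 = 0x91ac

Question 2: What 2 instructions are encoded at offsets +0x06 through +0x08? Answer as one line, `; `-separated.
or b, b; subi d, $45

[06] 90 e0 → 0xe090
  opcode bits[15:10]=0x38: or/RR
  rd@[9:7]=0x1 ⇒ b
  rs@[6:4]=0x1 ⇒ b
[08] ad c1 → 0xc1ad
  opcode bits[15:10]=0x30: subi/RI
  rd@[9:7]=0x3 ⇒ d
  imm@[6:0]=0x2d ⇒ $45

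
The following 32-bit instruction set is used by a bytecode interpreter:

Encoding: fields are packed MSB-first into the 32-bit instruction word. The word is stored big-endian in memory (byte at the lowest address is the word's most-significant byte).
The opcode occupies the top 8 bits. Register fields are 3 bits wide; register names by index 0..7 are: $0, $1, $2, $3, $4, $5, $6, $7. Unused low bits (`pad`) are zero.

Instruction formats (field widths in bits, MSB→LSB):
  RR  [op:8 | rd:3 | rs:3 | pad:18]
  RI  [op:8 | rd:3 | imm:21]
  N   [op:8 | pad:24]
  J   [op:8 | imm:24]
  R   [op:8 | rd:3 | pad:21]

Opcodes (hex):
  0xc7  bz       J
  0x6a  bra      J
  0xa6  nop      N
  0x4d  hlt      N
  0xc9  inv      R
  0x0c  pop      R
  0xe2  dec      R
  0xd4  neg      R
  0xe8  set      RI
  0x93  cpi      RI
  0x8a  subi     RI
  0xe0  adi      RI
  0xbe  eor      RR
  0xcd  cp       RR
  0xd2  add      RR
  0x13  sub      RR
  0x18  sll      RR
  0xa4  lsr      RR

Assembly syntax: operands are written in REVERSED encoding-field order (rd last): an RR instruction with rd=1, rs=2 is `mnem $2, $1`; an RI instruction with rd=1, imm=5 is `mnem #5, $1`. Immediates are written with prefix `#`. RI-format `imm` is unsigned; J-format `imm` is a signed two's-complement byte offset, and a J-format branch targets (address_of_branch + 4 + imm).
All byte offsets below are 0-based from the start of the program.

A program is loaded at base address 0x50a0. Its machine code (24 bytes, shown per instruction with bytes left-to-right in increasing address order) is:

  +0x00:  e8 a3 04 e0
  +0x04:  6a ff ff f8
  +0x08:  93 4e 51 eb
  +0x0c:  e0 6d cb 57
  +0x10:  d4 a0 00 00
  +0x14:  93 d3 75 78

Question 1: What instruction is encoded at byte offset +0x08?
off 0x08: read 93 4e 51 eb as big → 0x934e51eb
  top 8b → 0x93 → cpi [RI]
  rd: (w>>21)&0x7=0x2 → $2
  imm: (w>>0)&0x1fffff=0xe51eb → #938475

cpi #938475, $2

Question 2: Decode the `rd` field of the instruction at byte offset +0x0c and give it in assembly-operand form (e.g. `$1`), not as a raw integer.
$3

off 0x0c: read e0 6d cb 57 as big → 0xe06dcb57
  opcode bits[31:24]=0xe0: adi/RI
  rd: (w>>21)&0x7=0x3 → $3
  imm: (w>>0)&0x1fffff=0xdcb57 → #904023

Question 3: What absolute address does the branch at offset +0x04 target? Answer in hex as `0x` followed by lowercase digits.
0x50a0

off 0x04: read 6a ff ff f8 as big → 0x6afffff8
  op=0x6afffff8>>24=0x6a ⇒ bra (J)
  [23:0] imm=16777208 (s24→-8) = #-8
  target = base 0x50a0 + off 0x04 + 4 + imm -8 = 0x50a0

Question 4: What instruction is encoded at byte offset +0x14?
+0x14: 93 d3 75 78 ⇒ word 0x93d37578 (big)
  op=0x93d37578>>24=0x93 ⇒ cpi (RI)
  rd: (w>>21)&0x7=0x6 → $6
  imm: (w>>0)&0x1fffff=0x137578 → #1275256

cpi #1275256, $6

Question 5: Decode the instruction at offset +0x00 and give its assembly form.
[00] e8 a3 04 e0 → 0xe8a304e0
  opcode bits[31:24]=0xe8: set/RI
  rd@[23:21]=0x5 ⇒ $5
  imm@[20:0]=0x304e0 ⇒ #197856

set #197856, $5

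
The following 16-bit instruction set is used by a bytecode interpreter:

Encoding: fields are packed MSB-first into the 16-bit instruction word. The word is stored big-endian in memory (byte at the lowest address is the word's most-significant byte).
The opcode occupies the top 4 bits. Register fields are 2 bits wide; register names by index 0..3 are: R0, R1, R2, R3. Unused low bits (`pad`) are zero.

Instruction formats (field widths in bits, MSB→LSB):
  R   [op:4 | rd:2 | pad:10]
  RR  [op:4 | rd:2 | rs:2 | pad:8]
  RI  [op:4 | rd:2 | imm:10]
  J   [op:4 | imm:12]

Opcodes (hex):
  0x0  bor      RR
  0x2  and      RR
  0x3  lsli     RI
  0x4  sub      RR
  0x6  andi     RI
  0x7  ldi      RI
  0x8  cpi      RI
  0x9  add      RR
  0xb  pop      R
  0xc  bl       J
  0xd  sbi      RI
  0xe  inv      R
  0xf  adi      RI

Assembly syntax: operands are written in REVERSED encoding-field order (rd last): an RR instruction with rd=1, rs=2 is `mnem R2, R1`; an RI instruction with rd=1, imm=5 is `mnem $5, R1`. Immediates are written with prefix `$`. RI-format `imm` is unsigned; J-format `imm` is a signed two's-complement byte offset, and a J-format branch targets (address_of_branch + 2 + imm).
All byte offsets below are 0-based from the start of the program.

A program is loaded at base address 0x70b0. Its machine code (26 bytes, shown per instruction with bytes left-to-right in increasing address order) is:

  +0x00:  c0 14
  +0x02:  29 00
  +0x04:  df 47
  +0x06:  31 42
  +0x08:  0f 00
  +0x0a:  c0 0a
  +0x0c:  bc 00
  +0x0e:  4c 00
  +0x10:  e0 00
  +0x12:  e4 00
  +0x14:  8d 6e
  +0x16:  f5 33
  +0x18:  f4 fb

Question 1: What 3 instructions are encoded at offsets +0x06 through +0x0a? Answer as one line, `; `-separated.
lsli $322, R0; bor R3, R3; bl $10

+0x06: 31 42 ⇒ word 0x3142 (big)
  op=0x3142>>12=0x3 ⇒ lsli (RI)
  rd@[11:10]=0x0 ⇒ R0
  imm@[9:0]=0x142 ⇒ $322
+0x08: 0f 00 ⇒ word 0x0f00 (big)
  op=0x0f00>>12=0x0 ⇒ bor (RR)
  rd@[11:10]=0x3 ⇒ R3
  rs@[9:8]=0x3 ⇒ R3
+0x0a: c0 0a ⇒ word 0xc00a (big)
  op=0xc00a>>12=0xc ⇒ bl (J)
  imm@[11:0]=0xa ⇒ $10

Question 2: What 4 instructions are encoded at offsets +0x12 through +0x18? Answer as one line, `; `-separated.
+0x12: e4 00 ⇒ word 0xe400 (big)
  top 4b → 0xe → inv [R]
  rd: (w>>10)&0x3=0x1 → R1
+0x14: 8d 6e ⇒ word 0x8d6e (big)
  top 4b → 0x8 → cpi [RI]
  rd: (w>>10)&0x3=0x3 → R3
  imm: (w>>0)&0x3ff=0x16e → $366
+0x16: f5 33 ⇒ word 0xf533 (big)
  top 4b → 0xf → adi [RI]
  rd: (w>>10)&0x3=0x1 → R1
  imm: (w>>0)&0x3ff=0x133 → $307
+0x18: f4 fb ⇒ word 0xf4fb (big)
  top 4b → 0xf → adi [RI]
  rd: (w>>10)&0x3=0x1 → R1
  imm: (w>>0)&0x3ff=0xfb → $251

inv R1; cpi $366, R3; adi $307, R1; adi $251, R1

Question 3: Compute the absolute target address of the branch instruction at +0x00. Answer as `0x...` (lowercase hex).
0x70c6

[00] c0 14 → 0xc014
  opcode bits[15:12]=0xc: bl/J
  imm@[11:0]=0x14 ⇒ $20
  target = base 0x70b0 + off 0x00 + 2 + imm 20 = 0x70c6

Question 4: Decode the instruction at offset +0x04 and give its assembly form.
@+04  big-endian(df 47) = 0xdf47
  opcode bits[15:12]=0xd: sbi/RI
  rd@[11:10]=0x3 ⇒ R3
  imm@[9:0]=0x347 ⇒ $839

sbi $839, R3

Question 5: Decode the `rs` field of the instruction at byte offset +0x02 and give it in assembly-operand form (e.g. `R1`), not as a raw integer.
R1

[02] 29 00 → 0x2900
  op=0x2900>>12=0x2 ⇒ and (RR)
  [11:10] rd=2 = R2
  [9:8] rs=1 = R1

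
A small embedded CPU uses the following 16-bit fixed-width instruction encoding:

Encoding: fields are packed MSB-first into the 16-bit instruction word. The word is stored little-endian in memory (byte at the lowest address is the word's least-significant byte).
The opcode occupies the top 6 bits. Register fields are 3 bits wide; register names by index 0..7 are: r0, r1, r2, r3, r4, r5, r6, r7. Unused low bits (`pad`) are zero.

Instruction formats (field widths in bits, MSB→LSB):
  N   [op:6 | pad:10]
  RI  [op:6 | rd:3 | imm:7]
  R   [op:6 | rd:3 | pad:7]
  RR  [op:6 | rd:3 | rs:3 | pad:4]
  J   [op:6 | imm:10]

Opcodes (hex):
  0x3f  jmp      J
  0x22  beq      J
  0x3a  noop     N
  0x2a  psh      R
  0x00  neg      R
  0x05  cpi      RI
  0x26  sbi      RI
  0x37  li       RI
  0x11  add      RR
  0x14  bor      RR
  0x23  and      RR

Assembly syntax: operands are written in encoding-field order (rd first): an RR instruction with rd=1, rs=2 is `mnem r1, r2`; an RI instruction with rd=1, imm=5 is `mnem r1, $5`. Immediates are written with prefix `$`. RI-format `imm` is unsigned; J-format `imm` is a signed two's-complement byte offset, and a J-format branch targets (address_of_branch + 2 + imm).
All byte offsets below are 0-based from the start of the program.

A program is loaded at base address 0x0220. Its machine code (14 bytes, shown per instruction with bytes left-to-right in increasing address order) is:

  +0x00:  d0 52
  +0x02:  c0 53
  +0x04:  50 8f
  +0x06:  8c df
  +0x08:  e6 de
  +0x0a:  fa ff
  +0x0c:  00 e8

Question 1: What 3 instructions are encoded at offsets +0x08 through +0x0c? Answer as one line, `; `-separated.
li r5, $102; jmp $-6; noop

+0x08: e6 de ⇒ word 0xdee6 (little)
  top 6b → 0x37 → li [RI]
  rd@[9:7]=0x5 ⇒ r5
  imm@[6:0]=0x66 ⇒ $102
+0x0a: fa ff ⇒ word 0xfffa (little)
  top 6b → 0x3f → jmp [J]
  imm@[9:0]=0x3fa (s10→-6) ⇒ $-6
+0x0c: 00 e8 ⇒ word 0xe800 (little)
  top 6b → 0x3a → noop [N]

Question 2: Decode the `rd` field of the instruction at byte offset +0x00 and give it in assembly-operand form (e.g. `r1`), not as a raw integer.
r5

[00] d0 52 → 0x52d0
  op=0x52d0>>10=0x14 ⇒ bor (RR)
  [9:7] rd=5 = r5
  [6:4] rs=5 = r5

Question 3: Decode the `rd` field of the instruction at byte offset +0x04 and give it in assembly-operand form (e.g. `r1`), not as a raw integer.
r6

off 0x04: read 50 8f as little → 0x8f50
  op=0x8f50>>10=0x23 ⇒ and (RR)
  [9:7] rd=6 = r6
  [6:4] rs=5 = r5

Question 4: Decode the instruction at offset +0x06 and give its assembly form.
li r7, $12

off 0x06: read 8c df as little → 0xdf8c
  opcode bits[15:10]=0x37: li/RI
  rd@[9:7]=0x7 ⇒ r7
  imm@[6:0]=0xc ⇒ $12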